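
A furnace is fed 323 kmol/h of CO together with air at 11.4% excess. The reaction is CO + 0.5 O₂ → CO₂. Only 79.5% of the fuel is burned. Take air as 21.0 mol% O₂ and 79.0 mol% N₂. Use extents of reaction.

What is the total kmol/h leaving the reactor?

Stoichiometric O₂ = 0.5 × 323 = 161.5 kmol/h; O₂ fed = 161.5 × 1.114 = 179.9 kmol/h.
N₂ fed = 179.9 × 79/21 = 676.8 kmol/h.
Fuel reacted = 0.795 × 323 → ξ = 256.8 kmol/h.
Outlet (n = n₀ + ν ξ):
  CO: 323 − 1(256.8) = 66.21
  O₂: 179.9 − 0.5(256.8) = 51.52
  N₂: 676.8 (inert)
  CO₂: 0 + 1(256.8) = 256.8
Total out = 66.21 + 51.52 + 676.8 + 256.8 = 1051 kmol/h.

1050 kmol/h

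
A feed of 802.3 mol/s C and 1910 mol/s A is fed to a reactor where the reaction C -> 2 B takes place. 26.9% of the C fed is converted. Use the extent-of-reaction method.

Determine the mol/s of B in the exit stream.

C reacted = 0.269 × 802.3 = 215.8 mol/s; ν_C = −1, so ξ = 215.8/1 = 215.8 mol/s.
Outlet amounts (n = n₀ + ν ξ):
  C: 802.3 − 1(215.8) = 586.5
  B: 0 + 2(215.8) = 431.6
  A: 1910 (inert)

432 mol/s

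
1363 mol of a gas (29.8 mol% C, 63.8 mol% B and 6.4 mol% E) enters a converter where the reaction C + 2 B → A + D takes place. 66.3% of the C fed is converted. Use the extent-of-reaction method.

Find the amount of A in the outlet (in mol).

C reacted = 0.663 × 406.2 = 269.3 mol; ν_C = −1, so ξ = 269.3/1 = 269.3 mol.
Outlet amounts (n = n₀ + ν ξ):
  C: 406.2 − 1(269.3) = 136.9
  B: 869.6 − 2(269.3) = 331
  A: 0 + 1(269.3) = 269.3
  D: 0 + 1(269.3) = 269.3
  E: 87.23 (inert)

269 mol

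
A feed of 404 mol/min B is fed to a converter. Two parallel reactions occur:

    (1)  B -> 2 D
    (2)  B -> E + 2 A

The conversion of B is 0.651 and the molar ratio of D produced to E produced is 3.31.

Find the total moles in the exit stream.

766 mol/min

Conversion of B: B consumed = 0.651 × 404 = 263 mol/min = 1ξ₁ + 1ξ₂.
Selectivity: 2ξ₁ / (1ξ₂) = 3.31 → ξ₁ = 1.655 ξ₂.
Substitute: (1·1.655 + 1) ξ₂ = 263 → ξ₂ = 99.06 mol/min, ξ₁ = 163.9 mol/min.
Outlet amounts (n = n₀ + Σ ν·ξ):
  B: 404 − 1(163.9) − 1(99.06) = 141
  D: 0 + 2(163.9) = 327.9
  E: 0 + 1(99.06) = 99.06
  A: 0 + 2(99.06) = 198.1
Total out = 141 + 327.9 + 99.06 + 198.1 = 766.1 mol/min.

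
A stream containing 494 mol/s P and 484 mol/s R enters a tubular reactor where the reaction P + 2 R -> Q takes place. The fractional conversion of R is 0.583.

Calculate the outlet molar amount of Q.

141 mol/s

R reacted = 0.583 × 484 = 282.2 mol/s; ν_R = −2, so ξ = 282.2/2 = 141.1 mol/s.
Outlet amounts (n = n₀ + ν ξ):
  P: 494 − 1(141.1) = 352.9
  R: 484 − 2(141.1) = 201.8
  Q: 0 + 1(141.1) = 141.1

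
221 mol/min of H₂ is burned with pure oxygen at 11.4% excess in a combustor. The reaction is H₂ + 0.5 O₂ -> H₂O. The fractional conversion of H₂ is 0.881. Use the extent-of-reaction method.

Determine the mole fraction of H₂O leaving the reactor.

0.789

Stoichiometric O₂ = 0.5 × 221 = 110.5 mol/min; O₂ fed = 110.5 × 1.114 = 123.1 mol/min.
Fuel reacted = 0.881 × 221 → ξ = 194.7 mol/min.
Outlet (n = n₀ + ν ξ):
  H₂: 221 − 1(194.7) = 26.3
  O₂: 123.1 − 0.5(194.7) = 25.75
  H₂O: 0 + 1(194.7) = 194.7
Total out = 246.7 mol/min; y_H₂O = 194.7 / 246.7 = 0.7891.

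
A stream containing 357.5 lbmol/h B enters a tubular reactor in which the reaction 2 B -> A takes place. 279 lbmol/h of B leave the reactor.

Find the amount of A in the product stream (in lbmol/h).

For B: n = n₀ − 2ξ → 279 = 357.5 − 2ξ, giving ξ = 39.25 lbmol/h.
Outlet amounts (n = n₀ + ν ξ):
  B: 357.5 − 2(39.25) = 279
  A: 0 + 1(39.25) = 39.25

39.2 lbmol/h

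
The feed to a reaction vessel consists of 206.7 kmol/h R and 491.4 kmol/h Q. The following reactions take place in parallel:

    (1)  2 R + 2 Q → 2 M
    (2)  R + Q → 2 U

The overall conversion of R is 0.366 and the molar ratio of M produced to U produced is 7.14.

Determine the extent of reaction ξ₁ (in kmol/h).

ξ₁ = 35.4 kmol/h

Conversion of R: R consumed = 0.366 × 206.7 = 75.65 kmol/h = 2ξ₁ + 1ξ₂.
Selectivity: 2ξ₁ / (2ξ₂) = 7.14 → ξ₁ = 7.14 ξ₂.
Substitute: (2·7.14 + 1) ξ₂ = 75.65 → ξ₂ = 4.951 kmol/h, ξ₁ = 35.35 kmol/h.
Outlet amounts (n = n₀ + Σ ν·ξ):
  R: 206.7 − 2(35.35) − 1(4.951) = 131
  Q: 491.4 − 2(35.35) − 1(4.951) = 415.7
  M: 0 + 2(35.35) = 70.7
  U: 0 + 2(4.951) = 9.902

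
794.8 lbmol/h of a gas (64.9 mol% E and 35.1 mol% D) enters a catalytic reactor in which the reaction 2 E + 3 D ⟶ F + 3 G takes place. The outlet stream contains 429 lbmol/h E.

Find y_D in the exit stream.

For E: n = n₀ − 2ξ → 429 = 515.8 − 2ξ, giving ξ = 43.41 lbmol/h.
Outlet amounts (n = n₀ + ν ξ):
  E: 515.8 − 2(43.41) = 429
  D: 279 − 3(43.41) = 148.7
  F: 0 + 1(43.41) = 43.41
  G: 0 + 3(43.41) = 130.2
Total out = 751.4 lbmol/h; y_D = 148.7 / 751.4 = 0.1979.

0.198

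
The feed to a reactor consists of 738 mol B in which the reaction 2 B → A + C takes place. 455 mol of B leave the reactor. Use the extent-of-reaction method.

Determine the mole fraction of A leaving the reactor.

0.192

For B: n = n₀ − 2ξ → 455 = 738 − 2ξ, giving ξ = 141.5 mol.
Outlet amounts (n = n₀ + ν ξ):
  B: 738 − 2(141.5) = 455
  A: 0 + 1(141.5) = 141.5
  C: 0 + 1(141.5) = 141.5
Total out = 738 mol; y_A = 141.5 / 738 = 0.1917.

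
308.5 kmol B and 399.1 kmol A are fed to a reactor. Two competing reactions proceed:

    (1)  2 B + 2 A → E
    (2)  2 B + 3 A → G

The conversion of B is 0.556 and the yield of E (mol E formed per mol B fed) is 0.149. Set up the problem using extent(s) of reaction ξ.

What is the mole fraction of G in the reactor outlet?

Yield of E: 1ξ₁ / 308.5 = 0.149 → ξ₁ = 45.97 kmol.
Conversion of B: 2ξ₁ + 2ξ₂ = 0.556 × 308.5 = 171.5 → ξ₂ = 39.8 kmol.
Outlet amounts (n = n₀ + Σ ν·ξ):
  B: 308.5 − 2(45.97) − 2(39.8) = 137
  A: 399.1 − 2(45.97) − 3(39.8) = 187.8
  E: 0 + 1(45.97) = 45.97
  G: 0 + 1(39.8) = 39.8
Total out = 410.5 kmol; y_G = 39.8 / 410.5 = 0.09694.

0.0969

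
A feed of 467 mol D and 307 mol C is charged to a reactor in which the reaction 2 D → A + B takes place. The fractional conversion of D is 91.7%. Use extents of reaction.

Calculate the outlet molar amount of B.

214 mol

D reacted = 0.917 × 467 = 428.2 mol; ν_D = −2, so ξ = 428.2/2 = 214.1 mol.
Outlet amounts (n = n₀ + ν ξ):
  D: 467 − 2(214.1) = 38.76
  A: 0 + 1(214.1) = 214.1
  B: 0 + 1(214.1) = 214.1
  C: 307 (inert)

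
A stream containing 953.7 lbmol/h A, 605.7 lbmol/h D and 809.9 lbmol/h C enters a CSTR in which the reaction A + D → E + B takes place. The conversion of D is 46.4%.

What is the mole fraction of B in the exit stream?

0.119

D reacted = 0.464 × 605.7 = 281 lbmol/h; ν_D = −1, so ξ = 281/1 = 281 lbmol/h.
Outlet amounts (n = n₀ + ν ξ):
  A: 953.7 − 1(281) = 672.7
  D: 605.7 − 1(281) = 324.7
  E: 0 + 1(281) = 281
  B: 0 + 1(281) = 281
  C: 809.9 (inert)
Total out = 2369 lbmol/h; y_B = 281 / 2369 = 0.1186.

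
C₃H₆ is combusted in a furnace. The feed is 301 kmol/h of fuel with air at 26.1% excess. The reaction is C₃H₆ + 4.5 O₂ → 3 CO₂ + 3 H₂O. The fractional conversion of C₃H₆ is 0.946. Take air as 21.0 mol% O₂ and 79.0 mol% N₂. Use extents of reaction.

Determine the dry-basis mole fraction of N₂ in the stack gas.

Stoichiometric O₂ = 4.5 × 301 = 1354 kmol/h; O₂ fed = 1354 × 1.261 = 1708 kmol/h.
N₂ fed = 1708 × 79/21 = 6425 kmol/h.
Fuel reacted = 0.946 × 301 → ξ = 284.7 kmol/h.
Outlet (n = n₀ + ν ξ):
  C₃H₆: 301 − 1(284.7) = 16.25
  O₂: 1708 − 4.5(284.7) = 426.7
  N₂: 6425 (inert)
  CO₂: 0 + 3(284.7) = 854.2
  H₂O: 0 + 3(284.7) = 854.2
Dry total = 7723 kmol/h; y_N₂ (dry) = 6425 / 7723 = 0.832.

0.832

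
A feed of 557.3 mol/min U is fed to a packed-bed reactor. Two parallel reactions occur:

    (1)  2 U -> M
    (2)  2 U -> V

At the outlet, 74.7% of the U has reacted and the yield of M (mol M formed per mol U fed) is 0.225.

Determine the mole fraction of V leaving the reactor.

Yield of M: 1ξ₁ / 557.3 = 0.225 → ξ₁ = 125.4 mol/min.
Conversion of U: 2ξ₁ + 2ξ₂ = 0.747 × 557.3 = 416.3 → ξ₂ = 82.76 mol/min.
Outlet amounts (n = n₀ + Σ ν·ξ):
  U: 557.3 − 2(125.4) − 2(82.76) = 141
  M: 0 + 1(125.4) = 125.4
  V: 0 + 1(82.76) = 82.76
Total out = 349.1 mol/min; y_V = 82.76 / 349.1 = 0.237.

0.237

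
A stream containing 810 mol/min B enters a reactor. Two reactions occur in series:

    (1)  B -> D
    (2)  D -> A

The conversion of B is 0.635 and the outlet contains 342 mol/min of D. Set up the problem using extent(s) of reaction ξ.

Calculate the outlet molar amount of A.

Conversion of B: B consumed = 1ξ₁ = 0.635 × 810 → ξ₁ = 514.4 mol/min.
D balance: n_D = 0 + 1ξ₁ − 1ξ₂ = 342 → ξ₂ = (1·514.4 − 342)/1 = 172.4 mol/min.
Outlet amounts (n = n₀ + Σ ν·ξ):
  B: 810 − 1(514.4) = 295.6
  D: 0 + 1(514.4) − 1(172.4) = 342
  A: 0 + 1(172.4) = 172.4

172 mol/min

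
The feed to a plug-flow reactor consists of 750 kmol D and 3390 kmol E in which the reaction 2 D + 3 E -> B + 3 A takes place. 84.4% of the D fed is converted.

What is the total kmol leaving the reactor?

D reacted = 0.844 × 750 = 633 kmol; ν_D = −2, so ξ = 633/2 = 316.5 kmol.
Outlet amounts (n = n₀ + ν ξ):
  D: 750 − 2(316.5) = 117
  E: 3390 − 3(316.5) = 2440
  B: 0 + 1(316.5) = 316.5
  A: 0 + 3(316.5) = 949.5
Total out = 117 + 2440 + 316.5 + 949.5 = 3824 kmol.

3820 kmol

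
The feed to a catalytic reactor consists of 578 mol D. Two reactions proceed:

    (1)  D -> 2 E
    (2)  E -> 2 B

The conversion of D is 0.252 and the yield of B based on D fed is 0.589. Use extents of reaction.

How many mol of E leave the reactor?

121 mol

Conversion of D: D consumed = 1ξ₁ = 0.252 × 578 → ξ₁ = 145.7 mol.
Yield of B: 2ξ₂ / 578 = 0.589 → ξ₂ = 170.2 mol.
Outlet amounts (n = n₀ + Σ ν·ξ):
  D: 578 − 1(145.7) = 432.3
  E: 0 + 2(145.7) − 1(170.2) = 121.1
  B: 0 + 2(170.2) = 340.4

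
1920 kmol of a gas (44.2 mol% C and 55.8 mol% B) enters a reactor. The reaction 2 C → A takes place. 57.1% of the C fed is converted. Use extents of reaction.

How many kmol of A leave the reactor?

242 kmol

C reacted = 0.571 × 848.6 = 484.6 kmol; ν_C = −2, so ξ = 484.6/2 = 242.3 kmol.
Outlet amounts (n = n₀ + ν ξ):
  C: 848.6 − 2(242.3) = 364.1
  A: 0 + 1(242.3) = 242.3
  B: 1071 (inert)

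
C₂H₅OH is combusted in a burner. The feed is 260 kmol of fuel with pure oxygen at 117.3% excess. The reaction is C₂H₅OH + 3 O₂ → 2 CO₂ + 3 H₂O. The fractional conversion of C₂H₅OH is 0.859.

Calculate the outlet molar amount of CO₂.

Stoichiometric O₂ = 3 × 260 = 780 kmol; O₂ fed = 780 × 2.173 = 1695 kmol.
Fuel reacted = 0.859 × 260 → ξ = 223.3 kmol.
Outlet (n = n₀ + ν ξ):
  C₂H₅OH: 260 − 1(223.3) = 36.66
  O₂: 1695 − 3(223.3) = 1025
  CO₂: 0 + 2(223.3) = 446.7
  H₂O: 0 + 3(223.3) = 670

447 kmol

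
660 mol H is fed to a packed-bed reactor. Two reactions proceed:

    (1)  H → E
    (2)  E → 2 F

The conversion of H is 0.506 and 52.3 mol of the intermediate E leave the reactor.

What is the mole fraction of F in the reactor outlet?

0.598

Conversion of H: H consumed = 1ξ₁ = 0.506 × 660 → ξ₁ = 334 mol.
E balance: n_E = 0 + 1ξ₁ − 1ξ₂ = 52.3 → ξ₂ = (1·334 − 52.3)/1 = 281.7 mol.
Outlet amounts (n = n₀ + Σ ν·ξ):
  H: 660 − 1(334) = 326
  E: 0 + 1(334) − 1(281.7) = 52.3
  F: 0 + 2(281.7) = 563.3
Total out = 941.7 mol; y_F = 563.3 / 941.7 = 0.5982.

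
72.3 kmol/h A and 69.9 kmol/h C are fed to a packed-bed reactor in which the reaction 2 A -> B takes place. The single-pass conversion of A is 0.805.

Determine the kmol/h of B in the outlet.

29.1 kmol/h

A reacted = 0.805 × 72.3 = 58.2 kmol/h; ν_A = −2, so ξ = 58.2/2 = 29.1 kmol/h.
Outlet amounts (n = n₀ + ν ξ):
  A: 72.3 − 2(29.1) = 14.1
  B: 0 + 1(29.1) = 29.1
  C: 69.9 (inert)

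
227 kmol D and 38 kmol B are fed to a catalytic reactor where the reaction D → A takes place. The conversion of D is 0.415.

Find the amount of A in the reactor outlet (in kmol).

94.2 kmol

D reacted = 0.415 × 227 = 94.2 kmol; ν_D = −1, so ξ = 94.2/1 = 94.2 kmol.
Outlet amounts (n = n₀ + ν ξ):
  D: 227 − 1(94.2) = 132.8
  A: 0 + 1(94.2) = 94.2
  B: 38 (inert)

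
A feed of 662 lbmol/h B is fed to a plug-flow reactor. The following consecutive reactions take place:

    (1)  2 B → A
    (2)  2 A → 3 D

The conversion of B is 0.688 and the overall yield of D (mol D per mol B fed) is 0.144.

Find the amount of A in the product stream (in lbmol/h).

164 lbmol/h

Conversion of B: B consumed = 2ξ₁ = 0.688 × 662 → ξ₁ = 227.7 lbmol/h.
Yield of D: 3ξ₂ / 662 = 0.144 → ξ₂ = 31.78 lbmol/h.
Outlet amounts (n = n₀ + Σ ν·ξ):
  B: 662 − 2(227.7) = 206.5
  A: 0 + 1(227.7) − 2(31.78) = 164.2
  D: 0 + 3(31.78) = 95.33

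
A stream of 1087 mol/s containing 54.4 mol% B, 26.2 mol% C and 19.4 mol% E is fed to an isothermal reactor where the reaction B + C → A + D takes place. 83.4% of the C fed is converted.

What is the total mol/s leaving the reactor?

1090 mol/s

C reacted = 0.834 × 284.8 = 237.5 mol/s; ν_C = −1, so ξ = 237.5/1 = 237.5 mol/s.
Outlet amounts (n = n₀ + ν ξ):
  B: 591.3 − 1(237.5) = 353.8
  C: 284.8 − 1(237.5) = 47.28
  A: 0 + 1(237.5) = 237.5
  D: 0 + 1(237.5) = 237.5
  E: 210.9 (inert)
Total out = 353.8 + 47.28 + 237.5 + 237.5 + 210.9 = 1087 mol/s.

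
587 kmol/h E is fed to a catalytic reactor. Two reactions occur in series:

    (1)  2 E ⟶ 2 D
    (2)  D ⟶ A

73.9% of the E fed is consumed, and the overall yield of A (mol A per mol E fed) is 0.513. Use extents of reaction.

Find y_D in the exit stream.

0.226

Conversion of E: E consumed = 2ξ₁ = 0.739 × 587 → ξ₁ = 216.9 kmol/h.
Yield of A: 1ξ₂ / 587 = 0.513 → ξ₂ = 301.1 kmol/h.
Outlet amounts (n = n₀ + Σ ν·ξ):
  E: 587 − 2(216.9) = 153.2
  D: 0 + 2(216.9) − 1(301.1) = 132.7
  A: 0 + 1(301.1) = 301.1
Total out = 587 kmol/h; y_D = 132.7 / 587 = 0.226.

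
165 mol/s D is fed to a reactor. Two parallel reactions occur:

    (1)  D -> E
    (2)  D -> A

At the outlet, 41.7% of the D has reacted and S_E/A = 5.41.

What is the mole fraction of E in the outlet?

Conversion of D: D consumed = 0.417 × 165 = 68.8 mol/s = 1ξ₁ + 1ξ₂.
Selectivity: 1ξ₁ / (1ξ₂) = 5.41 → ξ₁ = 5.41 ξ₂.
Substitute: (1·5.41 + 1) ξ₂ = 68.8 → ξ₂ = 10.73 mol/s, ξ₁ = 58.07 mol/s.
Outlet amounts (n = n₀ + Σ ν·ξ):
  D: 165 − 1(58.07) − 1(10.73) = 96.2
  E: 0 + 1(58.07) = 58.07
  A: 0 + 1(10.73) = 10.73
Total out = 165 mol/s; y_E = 58.07 / 165 = 0.3519.

0.352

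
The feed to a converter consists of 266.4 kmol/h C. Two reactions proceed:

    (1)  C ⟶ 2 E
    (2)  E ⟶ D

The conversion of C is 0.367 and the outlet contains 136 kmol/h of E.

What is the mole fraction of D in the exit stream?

0.163

Conversion of C: C consumed = 1ξ₁ = 0.367 × 266.4 → ξ₁ = 97.77 kmol/h.
E balance: n_E = 0 + 2ξ₁ − 1ξ₂ = 136 → ξ₂ = (2·97.77 − 136)/1 = 59.54 kmol/h.
Outlet amounts (n = n₀ + Σ ν·ξ):
  C: 266.4 − 1(97.77) = 168.6
  E: 0 + 2(97.77) − 1(59.54) = 136
  D: 0 + 1(59.54) = 59.54
Total out = 364.2 kmol/h; y_D = 59.54 / 364.2 = 0.1635.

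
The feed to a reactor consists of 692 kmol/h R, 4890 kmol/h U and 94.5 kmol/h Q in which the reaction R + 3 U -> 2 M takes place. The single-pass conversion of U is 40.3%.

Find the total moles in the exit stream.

4360 kmol/h

U reacted = 0.403 × 4890 = 1971 kmol/h; ν_U = −3, so ξ = 1971/3 = 656.9 kmol/h.
Outlet amounts (n = n₀ + ν ξ):
  R: 692 − 1(656.9) = 35.11
  U: 4890 − 3(656.9) = 2919
  M: 0 + 2(656.9) = 1314
  Q: 94.5 (inert)
Total out = 35.11 + 2919 + 1314 + 94.5 = 4363 kmol/h.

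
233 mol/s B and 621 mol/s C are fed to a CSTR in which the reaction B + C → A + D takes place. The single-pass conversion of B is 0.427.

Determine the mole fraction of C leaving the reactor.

B reacted = 0.427 × 233 = 99.49 mol/s; ν_B = −1, so ξ = 99.49/1 = 99.49 mol/s.
Outlet amounts (n = n₀ + ν ξ):
  B: 233 − 1(99.49) = 133.5
  C: 621 − 1(99.49) = 521.5
  A: 0 + 1(99.49) = 99.49
  D: 0 + 1(99.49) = 99.49
Total out = 854 mol/s; y_C = 521.5 / 854 = 0.6107.

0.611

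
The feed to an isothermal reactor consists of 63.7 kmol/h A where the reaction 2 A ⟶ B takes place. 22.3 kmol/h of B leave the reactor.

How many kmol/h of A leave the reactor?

For B: n = n₀ + 1ξ → 22.3 = 0 + 1ξ, giving ξ = 22.3 kmol/h.
Outlet amounts (n = n₀ + ν ξ):
  A: 63.7 − 2(22.3) = 19.1
  B: 0 + 1(22.3) = 22.3

19.1 kmol/h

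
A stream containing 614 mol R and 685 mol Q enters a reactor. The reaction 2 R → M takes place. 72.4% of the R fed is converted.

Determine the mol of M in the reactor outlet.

222 mol

R reacted = 0.724 × 614 = 444.5 mol; ν_R = −2, so ξ = 444.5/2 = 222.3 mol.
Outlet amounts (n = n₀ + ν ξ):
  R: 614 − 2(222.3) = 169.5
  M: 0 + 1(222.3) = 222.3
  Q: 685 (inert)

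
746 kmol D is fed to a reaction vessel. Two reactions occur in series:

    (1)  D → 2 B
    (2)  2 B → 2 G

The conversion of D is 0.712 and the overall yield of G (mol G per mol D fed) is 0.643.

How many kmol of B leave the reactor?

Conversion of D: D consumed = 1ξ₁ = 0.712 × 746 → ξ₁ = 531.2 kmol.
Yield of G: 2ξ₂ / 746 = 0.643 → ξ₂ = 239.8 kmol.
Outlet amounts (n = n₀ + Σ ν·ξ):
  D: 746 − 1(531.2) = 214.8
  B: 0 + 2(531.2) − 2(239.8) = 582.6
  G: 0 + 2(239.8) = 479.7

583 kmol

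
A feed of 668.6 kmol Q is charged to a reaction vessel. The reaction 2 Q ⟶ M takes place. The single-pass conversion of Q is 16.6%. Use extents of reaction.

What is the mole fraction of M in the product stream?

Q reacted = 0.166 × 668.6 = 111 kmol; ν_Q = −2, so ξ = 111/2 = 55.49 kmol.
Outlet amounts (n = n₀ + ν ξ):
  Q: 668.6 − 2(55.49) = 557.6
  M: 0 + 1(55.49) = 55.49
Total out = 613.1 kmol; y_M = 55.49 / 613.1 = 0.09051.

0.0905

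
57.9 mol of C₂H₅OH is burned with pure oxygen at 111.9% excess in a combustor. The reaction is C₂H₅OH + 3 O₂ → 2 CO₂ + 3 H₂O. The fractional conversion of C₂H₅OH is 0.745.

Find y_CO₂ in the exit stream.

Stoichiometric O₂ = 3 × 57.9 = 173.7 mol; O₂ fed = 173.7 × 2.119 = 368.1 mol.
Fuel reacted = 0.745 × 57.9 → ξ = 43.14 mol.
Outlet (n = n₀ + ν ξ):
  C₂H₅OH: 57.9 − 1(43.14) = 14.76
  O₂: 368.1 − 3(43.14) = 238.7
  CO₂: 0 + 2(43.14) = 86.27
  H₂O: 0 + 3(43.14) = 129.4
Total out = 469.1 mol; y_CO₂ = 86.27 / 469.1 = 0.1839.

0.184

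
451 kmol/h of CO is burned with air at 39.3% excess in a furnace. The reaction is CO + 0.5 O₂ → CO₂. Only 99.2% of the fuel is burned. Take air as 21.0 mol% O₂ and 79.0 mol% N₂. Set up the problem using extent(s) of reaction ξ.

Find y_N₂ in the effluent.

0.686

Stoichiometric O₂ = 0.5 × 451 = 225.5 kmol/h; O₂ fed = 225.5 × 1.393 = 314.1 kmol/h.
N₂ fed = 314.1 × 79/21 = 1182 kmol/h.
Fuel reacted = 0.992 × 451 → ξ = 447.4 kmol/h.
Outlet (n = n₀ + ν ξ):
  CO: 451 − 1(447.4) = 3.608
  O₂: 314.1 − 0.5(447.4) = 90.43
  N₂: 1182 (inert)
  CO₂: 0 + 1(447.4) = 447.4
Total out = 1723 kmol/h; y_N₂ = 1182 / 1723 = 0.6858.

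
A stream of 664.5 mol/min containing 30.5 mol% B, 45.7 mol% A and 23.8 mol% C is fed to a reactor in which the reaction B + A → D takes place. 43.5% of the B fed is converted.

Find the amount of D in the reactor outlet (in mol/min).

88.2 mol/min

B reacted = 0.435 × 202.7 = 88.16 mol/min; ν_B = −1, so ξ = 88.16/1 = 88.16 mol/min.
Outlet amounts (n = n₀ + ν ξ):
  B: 202.7 − 1(88.16) = 114.5
  A: 303.7 − 1(88.16) = 215.5
  D: 0 + 1(88.16) = 88.16
  C: 158.2 (inert)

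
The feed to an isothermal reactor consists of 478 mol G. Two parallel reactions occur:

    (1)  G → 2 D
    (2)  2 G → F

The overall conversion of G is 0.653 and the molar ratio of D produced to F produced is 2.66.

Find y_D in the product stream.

0.49

Conversion of G: G consumed = 0.653 × 478 = 312.1 mol = 1ξ₁ + 2ξ₂.
Selectivity: 2ξ₁ / (1ξ₂) = 2.66 → ξ₁ = 1.33 ξ₂.
Substitute: (1·1.33 + 2) ξ₂ = 312.1 → ξ₂ = 93.73 mol, ξ₁ = 124.7 mol.
Outlet amounts (n = n₀ + Σ ν·ξ):
  G: 478 − 1(124.7) − 2(93.73) = 165.9
  D: 0 + 2(124.7) = 249.3
  F: 0 + 1(93.73) = 93.73
Total out = 508.9 mol; y_D = 249.3 / 508.9 = 0.4899.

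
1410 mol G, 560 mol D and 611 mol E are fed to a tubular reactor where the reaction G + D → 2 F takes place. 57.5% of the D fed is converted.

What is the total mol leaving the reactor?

2580 mol

D reacted = 0.575 × 560 = 322 mol; ν_D = −1, so ξ = 322/1 = 322 mol.
Outlet amounts (n = n₀ + ν ξ):
  G: 1410 − 1(322) = 1088
  D: 560 − 1(322) = 238
  F: 0 + 2(322) = 644
  E: 611 (inert)
Total out = 1088 + 238 + 644 + 611 = 2581 mol.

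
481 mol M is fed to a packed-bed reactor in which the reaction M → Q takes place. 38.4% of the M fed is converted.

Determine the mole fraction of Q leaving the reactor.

0.384

M reacted = 0.384 × 481 = 184.7 mol; ν_M = −1, so ξ = 184.7/1 = 184.7 mol.
Outlet amounts (n = n₀ + ν ξ):
  M: 481 − 1(184.7) = 296.3
  Q: 0 + 1(184.7) = 184.7
Total out = 481 mol; y_Q = 184.7 / 481 = 0.384.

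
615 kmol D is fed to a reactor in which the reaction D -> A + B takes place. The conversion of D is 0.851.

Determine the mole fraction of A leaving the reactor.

0.46

D reacted = 0.851 × 615 = 523.4 kmol; ν_D = −1, so ξ = 523.4/1 = 523.4 kmol.
Outlet amounts (n = n₀ + ν ξ):
  D: 615 − 1(523.4) = 91.63
  A: 0 + 1(523.4) = 523.4
  B: 0 + 1(523.4) = 523.4
Total out = 1138 kmol; y_A = 523.4 / 1138 = 0.4598.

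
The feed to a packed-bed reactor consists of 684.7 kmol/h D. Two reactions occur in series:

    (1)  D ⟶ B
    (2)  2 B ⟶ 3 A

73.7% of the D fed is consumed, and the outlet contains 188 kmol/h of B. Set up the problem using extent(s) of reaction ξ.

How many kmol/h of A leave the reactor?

475 kmol/h

Conversion of D: D consumed = 1ξ₁ = 0.737 × 684.7 → ξ₁ = 504.6 kmol/h.
B balance: n_B = 0 + 1ξ₁ − 2ξ₂ = 188 → ξ₂ = (1·504.6 − 188)/2 = 158.3 kmol/h.
Outlet amounts (n = n₀ + Σ ν·ξ):
  D: 684.7 − 1(504.6) = 180.1
  B: 0 + 1(504.6) − 2(158.3) = 188
  A: 0 + 3(158.3) = 474.9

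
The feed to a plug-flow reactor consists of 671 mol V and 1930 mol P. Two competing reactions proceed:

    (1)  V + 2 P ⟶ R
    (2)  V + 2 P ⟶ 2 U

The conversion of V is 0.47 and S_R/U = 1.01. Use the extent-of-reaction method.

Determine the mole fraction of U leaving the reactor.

0.101

Conversion of V: V consumed = 0.47 × 671 = 315.4 mol = 1ξ₁ + 1ξ₂.
Selectivity: 1ξ₁ / (2ξ₂) = 1.01 → ξ₁ = 2.02 ξ₂.
Substitute: (1·2.02 + 1) ξ₂ = 315.4 → ξ₂ = 104.4 mol, ξ₁ = 210.9 mol.
Outlet amounts (n = n₀ + Σ ν·ξ):
  V: 671 − 1(210.9) − 1(104.4) = 355.6
  P: 1930 − 2(210.9) − 2(104.4) = 1299
  R: 0 + 1(210.9) = 210.9
  U: 0 + 2(104.4) = 208.9
Total out = 2075 mol; y_U = 208.9 / 2075 = 0.1007.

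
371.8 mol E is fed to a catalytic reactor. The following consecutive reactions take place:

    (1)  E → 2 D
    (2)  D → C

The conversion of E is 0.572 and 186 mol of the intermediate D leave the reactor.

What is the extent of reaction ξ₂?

Conversion of E: E consumed = 1ξ₁ = 0.572 × 371.8 → ξ₁ = 212.7 mol.
D balance: n_D = 0 + 2ξ₁ − 1ξ₂ = 186 → ξ₂ = (2·212.7 − 186)/1 = 239.3 mol.
Outlet amounts (n = n₀ + Σ ν·ξ):
  E: 371.8 − 1(212.7) = 159.1
  D: 0 + 2(212.7) − 1(239.3) = 186
  C: 0 + 1(239.3) = 239.3

ξ₂ = 239 mol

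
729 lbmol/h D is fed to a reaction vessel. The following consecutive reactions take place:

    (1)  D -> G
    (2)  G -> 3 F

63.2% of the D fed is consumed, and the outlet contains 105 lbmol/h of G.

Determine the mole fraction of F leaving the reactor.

0.741

Conversion of D: D consumed = 1ξ₁ = 0.632 × 729 → ξ₁ = 460.7 lbmol/h.
G balance: n_G = 0 + 1ξ₁ − 1ξ₂ = 105 → ξ₂ = (1·460.7 − 105)/1 = 355.7 lbmol/h.
Outlet amounts (n = n₀ + Σ ν·ξ):
  D: 729 − 1(460.7) = 268.3
  G: 0 + 1(460.7) − 1(355.7) = 105
  F: 0 + 3(355.7) = 1067
Total out = 1440 lbmol/h; y_F = 1067 / 1440 = 0.7409.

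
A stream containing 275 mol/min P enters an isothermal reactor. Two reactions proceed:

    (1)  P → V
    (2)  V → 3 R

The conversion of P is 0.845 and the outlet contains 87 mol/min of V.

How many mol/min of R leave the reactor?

Conversion of P: P consumed = 1ξ₁ = 0.845 × 275 → ξ₁ = 232.4 mol/min.
V balance: n_V = 0 + 1ξ₁ − 1ξ₂ = 87 → ξ₂ = (1·232.4 − 87)/1 = 145.4 mol/min.
Outlet amounts (n = n₀ + Σ ν·ξ):
  P: 275 − 1(232.4) = 42.62
  V: 0 + 1(232.4) − 1(145.4) = 87
  R: 0 + 3(145.4) = 436.1

436 mol/min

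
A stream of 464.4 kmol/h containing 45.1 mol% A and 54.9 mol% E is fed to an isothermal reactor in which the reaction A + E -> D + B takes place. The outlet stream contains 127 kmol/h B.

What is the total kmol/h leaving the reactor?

464 kmol/h

For B: n = n₀ + 1ξ → 127 = 0 + 1ξ, giving ξ = 127 kmol/h.
Outlet amounts (n = n₀ + ν ξ):
  A: 209.4 − 1(127) = 82.44
  E: 255 − 1(127) = 128
  D: 0 + 1(127) = 127
  B: 0 + 1(127) = 127
Total out = 82.44 + 128 + 127 + 127 = 464.4 kmol/h.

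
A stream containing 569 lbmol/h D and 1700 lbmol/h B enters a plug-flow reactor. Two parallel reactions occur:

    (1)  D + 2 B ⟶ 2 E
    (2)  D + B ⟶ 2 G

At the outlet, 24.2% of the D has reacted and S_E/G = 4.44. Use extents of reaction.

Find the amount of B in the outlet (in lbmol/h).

Conversion of D: D consumed = 0.242 × 569 = 137.7 lbmol/h = 1ξ₁ + 1ξ₂.
Selectivity: 2ξ₁ / (2ξ₂) = 4.44 → ξ₁ = 4.44 ξ₂.
Substitute: (1·4.44 + 1) ξ₂ = 137.7 → ξ₂ = 25.31 lbmol/h, ξ₁ = 112.4 lbmol/h.
Outlet amounts (n = n₀ + Σ ν·ξ):
  D: 569 − 1(112.4) − 1(25.31) = 431.3
  B: 1700 − 2(112.4) − 1(25.31) = 1450
  E: 0 + 2(112.4) = 224.8
  G: 0 + 2(25.31) = 50.62

1450 lbmol/h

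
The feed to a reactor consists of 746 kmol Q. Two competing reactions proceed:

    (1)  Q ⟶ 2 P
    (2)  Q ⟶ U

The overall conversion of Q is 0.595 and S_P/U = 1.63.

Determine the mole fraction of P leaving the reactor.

Conversion of Q: Q consumed = 0.595 × 746 = 443.9 kmol = 1ξ₁ + 1ξ₂.
Selectivity: 2ξ₁ / (1ξ₂) = 1.63 → ξ₁ = 0.815 ξ₂.
Substitute: (1·0.815 + 1) ξ₂ = 443.9 → ξ₂ = 244.6 kmol, ξ₁ = 199.3 kmol.
Outlet amounts (n = n₀ + Σ ν·ξ):
  Q: 746 − 1(199.3) − 1(244.6) = 302.1
  P: 0 + 2(199.3) = 398.6
  U: 0 + 1(244.6) = 244.6
Total out = 945.3 kmol; y_P = 398.6 / 945.3 = 0.4217.

0.422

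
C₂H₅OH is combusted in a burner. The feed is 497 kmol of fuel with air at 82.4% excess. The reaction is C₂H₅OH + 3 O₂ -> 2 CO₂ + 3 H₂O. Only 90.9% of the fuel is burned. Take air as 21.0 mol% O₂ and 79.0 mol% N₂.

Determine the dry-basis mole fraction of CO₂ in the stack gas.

0.072

Stoichiometric O₂ = 3 × 497 = 1491 kmol; O₂ fed = 1491 × 1.824 = 2720 kmol.
N₂ fed = 2720 × 79/21 = 10230 kmol.
Fuel reacted = 0.909 × 497 → ξ = 451.8 kmol.
Outlet (n = n₀ + ν ξ):
  C₂H₅OH: 497 − 1(451.8) = 45.23
  O₂: 2720 − 3(451.8) = 1364
  N₂: 10230 (inert)
  CO₂: 0 + 2(451.8) = 903.5
  H₂O: 0 + 3(451.8) = 1355
Dry total = 12540 kmol; y_CO₂ (dry) = 903.5 / 12540 = 0.07203.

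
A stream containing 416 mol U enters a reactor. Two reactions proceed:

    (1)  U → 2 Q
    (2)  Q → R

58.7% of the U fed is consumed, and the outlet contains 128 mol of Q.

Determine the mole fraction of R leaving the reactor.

Conversion of U: U consumed = 1ξ₁ = 0.587 × 416 → ξ₁ = 244.2 mol.
Q balance: n_Q = 0 + 2ξ₁ − 1ξ₂ = 128 → ξ₂ = (2·244.2 − 128)/1 = 360.4 mol.
Outlet amounts (n = n₀ + Σ ν·ξ):
  U: 416 − 1(244.2) = 171.8
  Q: 0 + 2(244.2) − 1(360.4) = 128
  R: 0 + 1(360.4) = 360.4
Total out = 660.2 mol; y_R = 360.4 / 660.2 = 0.5459.

0.546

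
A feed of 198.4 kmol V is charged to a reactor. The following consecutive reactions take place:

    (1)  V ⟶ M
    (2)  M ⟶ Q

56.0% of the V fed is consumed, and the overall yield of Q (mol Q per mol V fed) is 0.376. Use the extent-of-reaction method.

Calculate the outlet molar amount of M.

Conversion of V: V consumed = 1ξ₁ = 0.56 × 198.4 → ξ₁ = 111.1 kmol.
Yield of Q: 1ξ₂ / 198.4 = 0.376 → ξ₂ = 74.6 kmol.
Outlet amounts (n = n₀ + Σ ν·ξ):
  V: 198.4 − 1(111.1) = 87.3
  M: 0 + 1(111.1) − 1(74.6) = 36.51
  Q: 0 + 1(74.6) = 74.6

36.5 kmol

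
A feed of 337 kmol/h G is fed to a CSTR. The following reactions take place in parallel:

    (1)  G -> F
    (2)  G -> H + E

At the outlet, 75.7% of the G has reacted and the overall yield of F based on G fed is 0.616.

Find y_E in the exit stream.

Yield of F: 1ξ₁ / 337 = 0.616 → ξ₁ = 207.6 kmol/h.
Conversion of G: 1ξ₁ + 1ξ₂ = 0.757 × 337 = 255.1 → ξ₂ = 47.52 kmol/h.
Outlet amounts (n = n₀ + Σ ν·ξ):
  G: 337 − 1(207.6) − 1(47.52) = 81.89
  F: 0 + 1(207.6) = 207.6
  H: 0 + 1(47.52) = 47.52
  E: 0 + 1(47.52) = 47.52
Total out = 384.5 kmol/h; y_E = 47.52 / 384.5 = 0.1236.

0.124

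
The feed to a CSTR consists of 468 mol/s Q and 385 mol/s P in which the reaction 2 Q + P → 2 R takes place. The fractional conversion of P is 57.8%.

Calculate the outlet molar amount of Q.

P reacted = 0.578 × 385 = 222.5 mol/s; ν_P = −1, so ξ = 222.5/1 = 222.5 mol/s.
Outlet amounts (n = n₀ + ν ξ):
  Q: 468 − 2(222.5) = 22.94
  P: 385 − 1(222.5) = 162.5
  R: 0 + 2(222.5) = 445.1

22.9 mol/s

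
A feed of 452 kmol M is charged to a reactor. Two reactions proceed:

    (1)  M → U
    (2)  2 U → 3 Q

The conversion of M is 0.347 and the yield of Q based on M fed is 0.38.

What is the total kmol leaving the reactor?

Conversion of M: M consumed = 1ξ₁ = 0.347 × 452 → ξ₁ = 156.8 kmol.
Yield of Q: 3ξ₂ / 452 = 0.38 → ξ₂ = 57.25 kmol.
Outlet amounts (n = n₀ + Σ ν·ξ):
  M: 452 − 1(156.8) = 295.2
  U: 0 + 1(156.8) − 2(57.25) = 42.34
  Q: 0 + 3(57.25) = 171.8
Total out = 295.2 + 42.34 + 171.8 = 509.3 kmol.

509 kmol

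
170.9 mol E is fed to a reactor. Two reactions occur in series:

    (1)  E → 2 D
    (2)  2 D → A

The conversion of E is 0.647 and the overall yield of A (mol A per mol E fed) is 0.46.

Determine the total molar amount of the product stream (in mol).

Conversion of E: E consumed = 1ξ₁ = 0.647 × 170.9 → ξ₁ = 110.6 mol.
Yield of A: 1ξ₂ / 170.9 = 0.46 → ξ₂ = 78.61 mol.
Outlet amounts (n = n₀ + Σ ν·ξ):
  E: 170.9 − 1(110.6) = 60.33
  D: 0 + 2(110.6) − 2(78.61) = 63.92
  A: 0 + 1(78.61) = 78.61
Total out = 60.33 + 63.92 + 78.61 = 202.9 mol.

203 mol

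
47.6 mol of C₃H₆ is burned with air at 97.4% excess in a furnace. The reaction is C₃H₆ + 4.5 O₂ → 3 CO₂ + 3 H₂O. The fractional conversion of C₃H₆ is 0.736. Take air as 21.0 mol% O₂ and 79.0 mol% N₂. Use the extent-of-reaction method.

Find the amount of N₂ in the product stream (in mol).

1590 mol

Stoichiometric O₂ = 4.5 × 47.6 = 214.2 mol; O₂ fed = 214.2 × 1.974 = 422.8 mol.
N₂ fed = 422.8 × 79/21 = 1591 mol.
Fuel reacted = 0.736 × 47.6 → ξ = 35.03 mol.
Outlet (n = n₀ + ν ξ):
  C₃H₆: 47.6 − 1(35.03) = 12.57
  O₂: 422.8 − 4.5(35.03) = 265.2
  N₂: 1591 (inert)
  CO₂: 0 + 3(35.03) = 105.1
  H₂O: 0 + 3(35.03) = 105.1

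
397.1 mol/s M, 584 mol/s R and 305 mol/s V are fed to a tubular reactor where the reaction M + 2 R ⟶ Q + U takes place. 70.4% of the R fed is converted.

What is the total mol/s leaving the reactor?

R reacted = 0.704 × 584 = 411.1 mol/s; ν_R = −2, so ξ = 411.1/2 = 205.6 mol/s.
Outlet amounts (n = n₀ + ν ξ):
  M: 397.1 − 1(205.6) = 191.5
  R: 584 − 2(205.6) = 172.9
  Q: 0 + 1(205.6) = 205.6
  U: 0 + 1(205.6) = 205.6
  V: 305 (inert)
Total out = 191.5 + 172.9 + 205.6 + 205.6 + 305 = 1081 mol/s.

1080 mol/s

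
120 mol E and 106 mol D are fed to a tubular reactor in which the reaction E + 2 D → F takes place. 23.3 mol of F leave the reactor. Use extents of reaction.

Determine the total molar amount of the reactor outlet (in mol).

For F: n = n₀ + 1ξ → 23.3 = 0 + 1ξ, giving ξ = 23.3 mol.
Outlet amounts (n = n₀ + ν ξ):
  E: 120 − 1(23.3) = 96.7
  D: 106 − 2(23.3) = 59.4
  F: 0 + 1(23.3) = 23.3
Total out = 96.7 + 59.4 + 23.3 = 179.4 mol.

179 mol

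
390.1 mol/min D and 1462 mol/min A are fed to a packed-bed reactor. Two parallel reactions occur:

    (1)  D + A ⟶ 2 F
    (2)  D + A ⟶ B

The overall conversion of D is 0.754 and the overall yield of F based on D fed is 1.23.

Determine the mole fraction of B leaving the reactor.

Yield of F: 2ξ₁ / 390.1 = 1.23 → ξ₁ = 239.9 mol/min.
Conversion of D: 1ξ₁ + 1ξ₂ = 0.754 × 390.1 = 294.1 → ξ₂ = 54.22 mol/min.
Outlet amounts (n = n₀ + Σ ν·ξ):
  D: 390.1 − 1(239.9) − 1(54.22) = 95.96
  A: 1462 − 1(239.9) − 1(54.22) = 1168
  F: 0 + 2(239.9) = 479.8
  B: 0 + 1(54.22) = 54.22
Total out = 1798 mol/min; y_B = 54.22 / 1798 = 0.03016.

0.0302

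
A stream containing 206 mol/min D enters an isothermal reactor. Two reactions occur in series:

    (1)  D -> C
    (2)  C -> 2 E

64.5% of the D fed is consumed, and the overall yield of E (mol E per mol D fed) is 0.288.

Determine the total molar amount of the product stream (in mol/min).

236 mol/min

Conversion of D: D consumed = 1ξ₁ = 0.645 × 206 → ξ₁ = 132.9 mol/min.
Yield of E: 2ξ₂ / 206 = 0.288 → ξ₂ = 29.66 mol/min.
Outlet amounts (n = n₀ + Σ ν·ξ):
  D: 206 − 1(132.9) = 73.13
  C: 0 + 1(132.9) − 1(29.66) = 103.2
  E: 0 + 2(29.66) = 59.33
Total out = 73.13 + 103.2 + 59.33 = 235.7 mol/min.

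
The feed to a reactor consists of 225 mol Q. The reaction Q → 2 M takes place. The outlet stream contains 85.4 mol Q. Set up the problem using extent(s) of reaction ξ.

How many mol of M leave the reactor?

For Q: n = n₀ − 1ξ → 85.4 = 225 − 1ξ, giving ξ = 139.6 mol.
Outlet amounts (n = n₀ + ν ξ):
  Q: 225 − 1(139.6) = 85.4
  M: 0 + 2(139.6) = 279.2

279 mol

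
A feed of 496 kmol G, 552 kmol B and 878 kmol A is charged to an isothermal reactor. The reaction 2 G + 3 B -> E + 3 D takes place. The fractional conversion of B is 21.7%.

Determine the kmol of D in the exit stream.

B reacted = 0.217 × 552 = 119.8 kmol; ν_B = −3, so ξ = 119.8/3 = 39.93 kmol.
Outlet amounts (n = n₀ + ν ξ):
  G: 496 − 2(39.93) = 416.1
  B: 552 − 3(39.93) = 432.2
  E: 0 + 1(39.93) = 39.93
  D: 0 + 3(39.93) = 119.8
  A: 878 (inert)

120 kmol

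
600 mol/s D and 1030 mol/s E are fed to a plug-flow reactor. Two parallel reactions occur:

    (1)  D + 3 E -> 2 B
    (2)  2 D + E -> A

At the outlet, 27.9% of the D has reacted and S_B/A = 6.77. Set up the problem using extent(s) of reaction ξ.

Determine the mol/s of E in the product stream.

Conversion of D: D consumed = 0.279 × 600 = 167.4 mol/s = 1ξ₁ + 2ξ₂.
Selectivity: 2ξ₁ / (1ξ₂) = 6.77 → ξ₁ = 3.385 ξ₂.
Substitute: (1·3.385 + 2) ξ₂ = 167.4 → ξ₂ = 31.09 mol/s, ξ₁ = 105.2 mol/s.
Outlet amounts (n = n₀ + Σ ν·ξ):
  D: 600 − 1(105.2) − 2(31.09) = 432.6
  E: 1030 − 3(105.2) − 1(31.09) = 683.2
  B: 0 + 2(105.2) = 210.5
  A: 0 + 1(31.09) = 31.09

683 mol/s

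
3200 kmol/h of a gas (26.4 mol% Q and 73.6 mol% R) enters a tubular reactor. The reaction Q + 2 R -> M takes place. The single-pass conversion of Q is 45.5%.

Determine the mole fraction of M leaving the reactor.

Q reacted = 0.455 × 844.8 = 384.4 kmol/h; ν_Q = −1, so ξ = 384.4/1 = 384.4 kmol/h.
Outlet amounts (n = n₀ + ν ξ):
  Q: 844.8 − 1(384.4) = 460.4
  R: 2355 − 2(384.4) = 1586
  M: 0 + 1(384.4) = 384.4
Total out = 2431 kmol/h; y_M = 384.4 / 2431 = 0.1581.

0.158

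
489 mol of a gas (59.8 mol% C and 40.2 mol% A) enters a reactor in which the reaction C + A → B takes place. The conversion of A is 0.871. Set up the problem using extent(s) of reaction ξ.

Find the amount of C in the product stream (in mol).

121 mol

A reacted = 0.871 × 196.6 = 171.2 mol; ν_A = −1, so ξ = 171.2/1 = 171.2 mol.
Outlet amounts (n = n₀ + ν ξ):
  C: 292.4 − 1(171.2) = 121.2
  A: 196.6 − 1(171.2) = 25.36
  B: 0 + 1(171.2) = 171.2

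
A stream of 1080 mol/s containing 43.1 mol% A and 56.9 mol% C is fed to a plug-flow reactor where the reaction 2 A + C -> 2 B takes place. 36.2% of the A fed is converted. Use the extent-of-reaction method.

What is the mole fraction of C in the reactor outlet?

A reacted = 0.362 × 465.5 = 168.5 mol/s; ν_A = −2, so ξ = 168.5/2 = 84.25 mol/s.
Outlet amounts (n = n₀ + ν ξ):
  A: 465.5 − 2(84.25) = 297
  C: 614.5 − 1(84.25) = 530.3
  B: 0 + 2(84.25) = 168.5
Total out = 995.7 mol/s; y_C = 530.3 / 995.7 = 0.5325.

0.533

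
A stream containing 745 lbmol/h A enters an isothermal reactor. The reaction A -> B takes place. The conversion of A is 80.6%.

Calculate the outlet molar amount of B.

600 lbmol/h

A reacted = 0.806 × 745 = 600.5 lbmol/h; ν_A = −1, so ξ = 600.5/1 = 600.5 lbmol/h.
Outlet amounts (n = n₀ + ν ξ):
  A: 745 − 1(600.5) = 144.5
  B: 0 + 1(600.5) = 600.5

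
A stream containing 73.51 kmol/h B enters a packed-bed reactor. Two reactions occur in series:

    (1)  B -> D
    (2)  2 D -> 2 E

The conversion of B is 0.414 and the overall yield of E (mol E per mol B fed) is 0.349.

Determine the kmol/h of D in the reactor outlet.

4.78 kmol/h

Conversion of B: B consumed = 1ξ₁ = 0.414 × 73.51 → ξ₁ = 30.43 kmol/h.
Yield of E: 2ξ₂ / 73.51 = 0.349 → ξ₂ = 12.83 kmol/h.
Outlet amounts (n = n₀ + Σ ν·ξ):
  B: 73.51 − 1(30.43) = 43.08
  D: 0 + 1(30.43) − 2(12.83) = 4.778
  E: 0 + 2(12.83) = 25.65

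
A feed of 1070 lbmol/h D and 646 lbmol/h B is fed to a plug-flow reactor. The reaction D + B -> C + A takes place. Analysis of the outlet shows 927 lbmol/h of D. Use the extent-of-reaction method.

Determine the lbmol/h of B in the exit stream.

503 lbmol/h

For D: n = n₀ − 1ξ → 927 = 1070 − 1ξ, giving ξ = 143 lbmol/h.
Outlet amounts (n = n₀ + ν ξ):
  D: 1070 − 1(143) = 927
  B: 646 − 1(143) = 503
  C: 0 + 1(143) = 143
  A: 0 + 1(143) = 143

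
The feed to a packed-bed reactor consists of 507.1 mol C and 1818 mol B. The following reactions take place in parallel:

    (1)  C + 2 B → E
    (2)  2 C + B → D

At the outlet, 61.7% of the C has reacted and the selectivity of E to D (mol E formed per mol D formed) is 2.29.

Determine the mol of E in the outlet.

167 mol

Conversion of C: C consumed = 0.617 × 507.1 = 312.9 mol = 1ξ₁ + 2ξ₂.
Selectivity: 1ξ₁ / (1ξ₂) = 2.29 → ξ₁ = 2.29 ξ₂.
Substitute: (1·2.29 + 2) ξ₂ = 312.9 → ξ₂ = 72.93 mol, ξ₁ = 167 mol.
Outlet amounts (n = n₀ + Σ ν·ξ):
  C: 507.1 − 1(167) − 2(72.93) = 194.2
  B: 1818 − 2(167) − 1(72.93) = 1411
  E: 0 + 1(167) = 167
  D: 0 + 1(72.93) = 72.93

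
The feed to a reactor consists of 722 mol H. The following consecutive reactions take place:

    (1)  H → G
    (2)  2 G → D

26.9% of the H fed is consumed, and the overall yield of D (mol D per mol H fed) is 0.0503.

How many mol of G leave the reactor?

122 mol

Conversion of H: H consumed = 1ξ₁ = 0.269 × 722 → ξ₁ = 194.2 mol.
Yield of D: 1ξ₂ / 722 = 0.0503 → ξ₂ = 36.32 mol.
Outlet amounts (n = n₀ + Σ ν·ξ):
  H: 722 − 1(194.2) = 527.8
  G: 0 + 1(194.2) − 2(36.32) = 121.6
  D: 0 + 1(36.32) = 36.32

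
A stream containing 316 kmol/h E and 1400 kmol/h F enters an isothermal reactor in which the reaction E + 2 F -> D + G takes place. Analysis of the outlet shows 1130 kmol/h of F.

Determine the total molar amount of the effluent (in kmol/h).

For F: n = n₀ − 2ξ → 1130 = 1400 − 2ξ, giving ξ = 135 kmol/h.
Outlet amounts (n = n₀ + ν ξ):
  E: 316 − 1(135) = 181
  F: 1400 − 2(135) = 1130
  D: 0 + 1(135) = 135
  G: 0 + 1(135) = 135
Total out = 181 + 1130 + 135 + 135 = 1581 kmol/h.

1580 kmol/h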